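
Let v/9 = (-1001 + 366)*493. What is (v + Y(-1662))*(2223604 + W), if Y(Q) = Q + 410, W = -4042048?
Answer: 5125733569668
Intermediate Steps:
v = -2817495 (v = 9*((-1001 + 366)*493) = 9*(-635*493) = 9*(-313055) = -2817495)
Y(Q) = 410 + Q
(v + Y(-1662))*(2223604 + W) = (-2817495 + (410 - 1662))*(2223604 - 4042048) = (-2817495 - 1252)*(-1818444) = -2818747*(-1818444) = 5125733569668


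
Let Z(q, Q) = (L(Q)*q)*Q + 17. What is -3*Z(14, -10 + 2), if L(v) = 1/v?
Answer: -93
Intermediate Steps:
Z(q, Q) = 17 + q (Z(q, Q) = (q/Q)*Q + 17 = q + 17 = 17 + q)
-3*Z(14, -10 + 2) = -3*(17 + 14) = -3*31 = -93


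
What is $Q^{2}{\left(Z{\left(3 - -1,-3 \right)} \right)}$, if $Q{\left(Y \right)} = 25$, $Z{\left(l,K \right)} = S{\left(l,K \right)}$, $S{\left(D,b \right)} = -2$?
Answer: $625$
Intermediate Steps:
$Z{\left(l,K \right)} = -2$
$Q^{2}{\left(Z{\left(3 - -1,-3 \right)} \right)} = 25^{2} = 625$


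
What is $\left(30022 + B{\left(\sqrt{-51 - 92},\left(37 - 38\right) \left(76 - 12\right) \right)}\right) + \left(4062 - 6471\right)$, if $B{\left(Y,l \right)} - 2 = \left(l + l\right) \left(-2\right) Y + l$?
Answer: $27551 + 256 i \sqrt{143} \approx 27551.0 + 3061.3 i$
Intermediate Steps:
$B{\left(Y,l \right)} = 2 + l - 4 Y l$ ($B{\left(Y,l \right)} = 2 + \left(\left(l + l\right) \left(-2\right) Y + l\right) = 2 + \left(2 l \left(-2\right) Y + l\right) = 2 + \left(- 4 l Y + l\right) = 2 - \left(- l + 4 Y l\right) = 2 + l - 4 Y l$)
$\left(30022 + B{\left(\sqrt{-51 - 92},\left(37 - 38\right) \left(76 - 12\right) \right)}\right) + \left(4062 - 6471\right) = \left(30022 + \left(2 + \left(37 - 38\right) \left(76 - 12\right) - 4 \sqrt{-51 - 92} \left(37 - 38\right) \left(76 - 12\right)\right)\right) + \left(4062 - 6471\right) = \left(30022 - \left(62 + 4 \sqrt{-143} \left(\left(-1\right) 64\right)\right)\right) + \left(4062 - 6471\right) = \left(30022 - \left(62 + 4 i \sqrt{143} \left(-64\right)\right)\right) - 2409 = \left(30022 + \left(2 - 64 + 256 i \sqrt{143}\right)\right) - 2409 = \left(30022 - \left(62 - 256 i \sqrt{143}\right)\right) - 2409 = \left(29960 + 256 i \sqrt{143}\right) - 2409 = 27551 + 256 i \sqrt{143}$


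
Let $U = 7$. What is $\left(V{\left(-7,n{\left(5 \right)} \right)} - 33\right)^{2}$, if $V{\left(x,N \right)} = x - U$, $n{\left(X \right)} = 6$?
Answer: $2209$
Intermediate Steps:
$V{\left(x,N \right)} = -7 + x$ ($V{\left(x,N \right)} = x - 7 = -7 + x$)
$\left(V{\left(-7,n{\left(5 \right)} \right)} - 33\right)^{2} = \left(\left(-7 - 7\right) - 33\right)^{2} = \left(-14 - 33\right)^{2} = \left(-47\right)^{2} = 2209$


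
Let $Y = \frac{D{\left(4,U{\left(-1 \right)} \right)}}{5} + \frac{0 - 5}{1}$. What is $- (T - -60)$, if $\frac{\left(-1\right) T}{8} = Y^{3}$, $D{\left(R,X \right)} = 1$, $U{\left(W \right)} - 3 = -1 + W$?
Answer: $- \frac{118092}{125} \approx -944.74$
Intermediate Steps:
$U{\left(W \right)} = 2 + W$ ($U{\left(W \right)} = 3 + \left(-1 + W\right) = 2 + W$)
$Y = - \frac{24}{5}$ ($Y = 1 \cdot \frac{1}{5} + \frac{0 - 5}{1} = 1 \cdot \frac{1}{5} - 5 = \frac{1}{5} - 5 = - \frac{24}{5} \approx -4.8$)
$T = \frac{110592}{125}$ ($T = - 8 \left(- \frac{24}{5}\right)^{3} = \left(-8\right) \left(- \frac{13824}{125}\right) = \frac{110592}{125} \approx 884.74$)
$- (T - -60) = - (\frac{110592}{125} - -60) = - (\frac{110592}{125} + 60) = \left(-1\right) \frac{118092}{125} = - \frac{118092}{125}$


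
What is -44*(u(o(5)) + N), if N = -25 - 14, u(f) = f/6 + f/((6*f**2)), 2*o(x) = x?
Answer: 25421/15 ≈ 1694.7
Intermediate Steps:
o(x) = x/2
u(f) = f/6 + 1/(6*f) (u(f) = f*(1/6) + f*(1/(6*f**2)) = f/6 + 1/(6*f))
N = -39
-44*(u(o(5)) + N) = -44*((1 + ((1/2)*5)**2)/(6*(((1/2)*5))) - 39) = -44*((1 + (5/2)**2)/(6*(5/2)) - 39) = -44*((1/6)*(2/5)*(1 + 25/4) - 39) = -44*((1/6)*(2/5)*(29/4) - 39) = -44*(29/60 - 39) = -44*(-2311/60) = 25421/15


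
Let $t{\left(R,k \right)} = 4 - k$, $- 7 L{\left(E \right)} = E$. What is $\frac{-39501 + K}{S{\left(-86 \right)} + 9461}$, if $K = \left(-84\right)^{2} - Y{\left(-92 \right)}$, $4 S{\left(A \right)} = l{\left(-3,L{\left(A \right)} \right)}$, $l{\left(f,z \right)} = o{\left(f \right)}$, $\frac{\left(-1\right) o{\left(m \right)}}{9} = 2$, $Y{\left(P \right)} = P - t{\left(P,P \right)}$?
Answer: $- \frac{64514}{18913} \approx -3.4111$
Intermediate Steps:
$L{\left(E \right)} = - \frac{E}{7}$
$Y{\left(P \right)} = -4 + 2 P$ ($Y{\left(P \right)} = P - \left(4 - P\right) = P + \left(-4 + P\right) = -4 + 2 P$)
$o{\left(m \right)} = -18$ ($o{\left(m \right)} = \left(-9\right) 2 = -18$)
$l{\left(f,z \right)} = -18$
$S{\left(A \right)} = - \frac{9}{2}$ ($S{\left(A \right)} = \frac{1}{4} \left(-18\right) = - \frac{9}{2}$)
$K = 7244$ ($K = \left(-84\right)^{2} - \left(-4 + 2 \left(-92\right)\right) = 7056 - \left(-4 - 184\right) = 7056 - -188 = 7056 + 188 = 7244$)
$\frac{-39501 + K}{S{\left(-86 \right)} + 9461} = \frac{-39501 + 7244}{- \frac{9}{2} + 9461} = - \frac{32257}{\frac{18913}{2}} = \left(-32257\right) \frac{2}{18913} = - \frac{64514}{18913}$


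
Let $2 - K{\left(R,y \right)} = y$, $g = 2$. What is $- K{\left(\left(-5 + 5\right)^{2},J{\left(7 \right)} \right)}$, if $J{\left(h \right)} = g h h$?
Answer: $96$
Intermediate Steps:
$J{\left(h \right)} = 2 h^{2}$ ($J{\left(h \right)} = 2 h h = 2 h^{2}$)
$K{\left(R,y \right)} = 2 - y$
$- K{\left(\left(-5 + 5\right)^{2},J{\left(7 \right)} \right)} = - (2 - 2 \cdot 7^{2}) = - (2 - 2 \cdot 49) = - (2 - 98) = \left(-1\right) \left(-96\right) = 96$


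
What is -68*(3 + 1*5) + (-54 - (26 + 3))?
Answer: -627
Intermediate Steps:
-68*(3 + 1*5) + (-54 - (26 + 3)) = -68*(3 + 5) + (-54 - 1*29) = -68*8 + (-54 - 29) = -544 - 83 = -627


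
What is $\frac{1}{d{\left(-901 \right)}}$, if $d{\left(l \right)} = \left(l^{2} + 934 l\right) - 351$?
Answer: $- \frac{1}{30084} \approx -3.324 \cdot 10^{-5}$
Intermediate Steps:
$d{\left(l \right)} = -351 + l^{2} + 934 l$
$\frac{1}{d{\left(-901 \right)}} = \frac{1}{-351 + \left(-901\right)^{2} + 934 \left(-901\right)} = \frac{1}{-351 + 811801 - 841534} = \frac{1}{-30084} = - \frac{1}{30084}$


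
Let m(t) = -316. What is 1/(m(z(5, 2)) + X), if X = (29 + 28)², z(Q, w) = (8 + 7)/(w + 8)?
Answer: 1/2933 ≈ 0.00034095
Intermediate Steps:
z(Q, w) = 15/(8 + w)
X = 3249 (X = 57² = 3249)
1/(m(z(5, 2)) + X) = 1/(-316 + 3249) = 1/2933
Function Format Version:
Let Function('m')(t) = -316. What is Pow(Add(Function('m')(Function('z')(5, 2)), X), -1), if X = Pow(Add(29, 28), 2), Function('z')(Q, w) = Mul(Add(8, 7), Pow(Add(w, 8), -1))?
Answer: Rational(1, 2933) ≈ 0.00034095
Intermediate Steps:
Function('z')(Q, w) = Mul(15, Pow(Add(8, w), -1))
X = 3249 (X = Pow(57, 2) = 3249)
Pow(Add(Function('m')(Function('z')(5, 2)), X), -1) = Pow(Add(-316, 3249), -1) = Pow(2933, -1) = Rational(1, 2933)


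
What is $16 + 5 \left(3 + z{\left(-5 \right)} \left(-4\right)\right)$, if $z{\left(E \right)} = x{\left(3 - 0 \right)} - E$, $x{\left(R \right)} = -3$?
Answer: $-9$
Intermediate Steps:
$z{\left(E \right)} = -3 - E$
$16 + 5 \left(3 + z{\left(-5 \right)} \left(-4\right)\right) = 16 + 5 \left(3 + \left(-3 - -5\right) \left(-4\right)\right) = 16 + 5 \left(3 + \left(-3 + 5\right) \left(-4\right)\right) = 16 + 5 \left(3 + 2 \left(-4\right)\right) = 16 + 5 \left(3 - 8\right) = 16 + 5 \left(-5\right) = 16 - 25 = -9$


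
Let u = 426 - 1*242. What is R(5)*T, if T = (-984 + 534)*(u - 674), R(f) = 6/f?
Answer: 264600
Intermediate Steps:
u = 184 (u = 426 - 242 = 184)
T = 220500 (T = (-984 + 534)*(184 - 674) = -450*(-490) = 220500)
R(5)*T = (6/5)*220500 = 264600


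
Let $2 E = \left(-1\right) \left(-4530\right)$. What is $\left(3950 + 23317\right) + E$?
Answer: $29532$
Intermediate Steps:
$E = 2265$ ($E = \frac{\left(-1\right) \left(-4530\right)}{2} = \frac{1}{2} \cdot 4530 = 2265$)
$\left(3950 + 23317\right) + E = \left(3950 + 23317\right) + 2265 = 27267 + 2265 = 29532$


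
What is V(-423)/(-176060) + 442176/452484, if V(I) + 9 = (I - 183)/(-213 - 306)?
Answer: 224476295845/229698826932 ≈ 0.97726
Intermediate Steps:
V(I) = -1496/173 - I/519 (V(I) = -9 + (I - 183)/(-213 - 306) = -9 + (-183 + I)/(-519) = -9 + (-183 + I)*(-1/519) = -9 + (61/173 - I/519) = -1496/173 - I/519)
V(-423)/(-176060) + 442176/452484 = (-1496/173 - 1/519*(-423))/(-176060) + 442176/452484 = (-1496/173 + 141/173)*(-1/176060) + 442176*(1/452484) = -1355/173*(-1/176060) + 36848/37707 = 271/6091676 + 36848/37707 = 224476295845/229698826932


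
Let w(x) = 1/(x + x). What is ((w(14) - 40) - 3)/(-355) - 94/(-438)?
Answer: 730637/2176860 ≈ 0.33564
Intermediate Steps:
w(x) = 1/(2*x)
((w(14) - 40) - 3)/(-355) - 94/(-438) = (((1/2)/14 - 40) - 3)/(-355) - 94/(-438) = (((1/2)*(1/14) - 40) - 3)*(-1/355) - 94*(-1/438) = ((1/28 - 40) - 3)*(-1/355) + 47/219 = (-1119/28 - 3)*(-1/355) + 47/219 = -1203/28*(-1/355) + 47/219 = 1203/9940 + 47/219 = 730637/2176860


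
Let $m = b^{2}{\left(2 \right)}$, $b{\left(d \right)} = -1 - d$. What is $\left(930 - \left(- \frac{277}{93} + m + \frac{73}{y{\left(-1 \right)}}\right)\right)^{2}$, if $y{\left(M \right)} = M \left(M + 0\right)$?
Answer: $\frac{6263297881}{8649} \approx 7.2416 \cdot 10^{5}$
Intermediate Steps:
$m = 9$ ($m = \left(-1 - 2\right)^{2} = \left(-3\right)^{2} = 9$)
$y{\left(M \right)} = M^{2}$ ($y{\left(M \right)} = M M = M^{2}$)
$\left(930 - \left(- \frac{277}{93} + m + \frac{73}{y{\left(-1 \right)}}\right)\right)^{2} = \left(930 - \frac{7349}{93}\right)^{2} = \left(\frac{79141}{93}\right)^{2} = \frac{6263297881}{8649}$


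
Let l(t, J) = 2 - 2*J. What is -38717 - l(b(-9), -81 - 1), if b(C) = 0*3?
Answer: -38883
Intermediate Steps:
b(C) = 0
-38717 - l(b(-9), -81 - 1) = -38717 - (2 - 2*(-81 - 1)) = -38717 - (2 - 2*(-82)) = -38717 - (2 + 164) = -38717 - 1*166 = -38717 - 166 = -38883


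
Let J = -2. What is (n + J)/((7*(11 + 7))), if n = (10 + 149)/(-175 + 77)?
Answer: -355/12348 ≈ -0.028750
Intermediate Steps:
n = -159/98 (n = 159/(-98) = 159*(-1/98) = -159/98 ≈ -1.6224)
(n + J)/((7*(11 + 7))) = (-159/98 - 2)/((7*(11 + 7))) = -355/(98*(7*18)) = -355/98/126 = -355/98*1/126 = -355/12348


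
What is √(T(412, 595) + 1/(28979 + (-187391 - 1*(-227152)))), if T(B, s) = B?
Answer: √486694339985/34370 ≈ 20.298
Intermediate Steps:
√(T(412, 595) + 1/(28979 + (-187391 - 1*(-227152)))) = √(412 + 1/(28979 + (-187391 - 1*(-227152)))) = √(412 + 1/(28979 + (-187391 + 227152))) = √(412 + 1/(28979 + 39761)) = √(412 + 1/68740) = √(28320881/68740) = √486694339985/34370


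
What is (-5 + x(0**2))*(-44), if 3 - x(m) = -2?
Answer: 0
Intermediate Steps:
x(m) = 5 (x(m) = 3 - 1*(-2) = 3 + 2 = 5)
(-5 + x(0**2))*(-44) = (-5 + 5)*(-44) = 0*(-44) = 0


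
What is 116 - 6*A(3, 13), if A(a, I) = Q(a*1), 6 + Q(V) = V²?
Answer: 98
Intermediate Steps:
Q(V) = -6 + V²
A(a, I) = -6 + a² (A(a, I) = -6 + (a*1)² = -6 + a²)
116 - 6*A(3, 13) = 116 - 6*(-6 + 3²) = 116 - 6*(-6 + 9) = 116 - 6*3 = 116 - 18 = 98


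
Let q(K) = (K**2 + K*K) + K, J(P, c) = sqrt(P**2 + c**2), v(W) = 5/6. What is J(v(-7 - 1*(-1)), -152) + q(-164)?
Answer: 53628 + sqrt(831769)/6 ≈ 53780.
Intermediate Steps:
v(W) = 5/6 (v(W) = 5*(1/6) = 5/6)
q(K) = K + 2*K**2 (q(K) = (K**2 + K**2) + K = 2*K**2 + K = K + 2*K**2)
J(v(-7 - 1*(-1)), -152) + q(-164) = sqrt((5/6)**2 + (-152)**2) - 164*(1 + 2*(-164)) = sqrt(25/36 + 23104) - 164*(1 - 328) = sqrt(831769/36) - 164*(-327) = sqrt(831769)/6 + 53628 = 53628 + sqrt(831769)/6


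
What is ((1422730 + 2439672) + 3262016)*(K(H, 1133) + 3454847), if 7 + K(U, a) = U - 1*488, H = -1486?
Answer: 24599660681988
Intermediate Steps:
K(U, a) = -495 + U (K(U, a) = -7 + (U - 1*488) = -7 + (U - 488) = -7 + (-488 + U) = -495 + U)
((1422730 + 2439672) + 3262016)*(K(H, 1133) + 3454847) = ((1422730 + 2439672) + 3262016)*((-495 - 1486) + 3454847) = (3862402 + 3262016)*(-1981 + 3454847) = 7124418*3452866 = 24599660681988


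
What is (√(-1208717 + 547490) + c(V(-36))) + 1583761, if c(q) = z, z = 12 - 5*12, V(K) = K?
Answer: 1583713 + 37*I*√483 ≈ 1.5837e+6 + 813.16*I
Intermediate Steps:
z = -48 (z = 12 - 60 = -48)
c(q) = -48
(√(-1208717 + 547490) + c(V(-36))) + 1583761 = (√(-1208717 + 547490) - 48) + 1583761 = (√(-661227) - 48) + 1583761 = (37*I*√483 - 48) + 1583761 = (-48 + 37*I*√483) + 1583761 = 1583713 + 37*I*√483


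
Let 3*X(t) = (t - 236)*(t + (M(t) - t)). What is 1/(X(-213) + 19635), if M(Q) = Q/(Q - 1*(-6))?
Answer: 207/4032566 ≈ 5.1332e-5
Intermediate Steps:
M(Q) = Q/(6 + Q) (M(Q) = Q/(Q + 6) = Q/(6 + Q))
X(t) = t*(-236 + t)/(3*(6 + t)) (X(t) = ((t - 236)*(t + (t/(6 + t) - t)))/3 = ((-236 + t)*(t + (-t + t/(6 + t))))/3 = ((-236 + t)*(t/(6 + t)))/3 = (t*(-236 + t)/(6 + t))/3 = t*(-236 + t)/(3*(6 + t)))
1/(X(-213) + 19635) = 1/((1/3)*(-213)*(-236 - 213)/(6 - 213) + 19635) = 1/((1/3)*(-213)*(-449)/(-207) + 19635) = 1/((1/3)*(-213)*(-1/207)*(-449) + 19635) = 1/(-31879/207 + 19635) = 1/(4032566/207) = 207/4032566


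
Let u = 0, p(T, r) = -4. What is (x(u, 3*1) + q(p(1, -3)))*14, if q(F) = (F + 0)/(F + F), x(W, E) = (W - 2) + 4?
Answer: 35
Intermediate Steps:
x(W, E) = 2 + W (x(W, E) = (-2 + W) + 4 = 2 + W)
q(F) = ½ (q(F) = F/((2*F)) = F*(1/(2*F)) = ½)
(x(u, 3*1) + q(p(1, -3)))*14 = ((2 + 0) + ½)*14 = (2 + ½)*14 = (5/2)*14 = 35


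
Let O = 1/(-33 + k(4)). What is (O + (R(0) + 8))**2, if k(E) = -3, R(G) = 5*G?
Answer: 82369/1296 ≈ 63.556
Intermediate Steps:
O = -1/36 (O = 1/(-33 - 3) = 1/(-36) = -1/36 ≈ -0.027778)
(O + (R(0) + 8))**2 = (-1/36 + (5*0 + 8))**2 = (-1/36 + (0 + 8))**2 = (-1/36 + 8)**2 = (287/36)**2 = 82369/1296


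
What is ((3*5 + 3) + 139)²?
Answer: 24649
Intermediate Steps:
((3*5 + 3) + 139)² = ((15 + 3) + 139)² = (18 + 139)² = 157² = 24649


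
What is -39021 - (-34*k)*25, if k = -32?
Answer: -66221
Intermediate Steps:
-39021 - (-34*k)*25 = -39021 - (-34*(-32))*25 = -39021 - 1088*25 = -39021 - 1*27200 = -39021 - 27200 = -66221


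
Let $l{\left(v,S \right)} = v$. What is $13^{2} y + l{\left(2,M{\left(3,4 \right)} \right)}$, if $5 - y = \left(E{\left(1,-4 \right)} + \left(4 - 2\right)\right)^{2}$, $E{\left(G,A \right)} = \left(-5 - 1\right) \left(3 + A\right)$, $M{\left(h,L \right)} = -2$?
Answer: $-9969$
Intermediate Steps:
$E{\left(G,A \right)} = -18 - 6 A$ ($E{\left(G,A \right)} = - 6 \left(3 + A\right) = -18 - 6 A$)
$y = -59$ ($y = 5 - \left(\left(-18 - -24\right) + \left(4 - 2\right)\right)^{2} = 5 - \left(\left(-18 + 24\right) + 2\right)^{2} = 5 - \left(6 + 2\right)^{2} = 5 - 8^{2} = 5 - 64 = -59$)
$13^{2} y + l{\left(2,M{\left(3,4 \right)} \right)} = 13^{2} \left(-59\right) + 2 = 169 \left(-59\right) + 2 = -9971 + 2 = -9969$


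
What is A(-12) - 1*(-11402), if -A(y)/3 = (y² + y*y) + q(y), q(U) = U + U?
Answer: 10610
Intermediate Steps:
q(U) = 2*U
A(y) = -6*y - 6*y² (A(y) = -3*((y² + y*y) + 2*y) = -3*((y² + y²) + 2*y) = -3*(2*y² + 2*y) = -3*(2*y + 2*y²) = -6*y - 6*y²)
A(-12) - 1*(-11402) = 6*(-12)*(-1 - 1*(-12)) - 1*(-11402) = 6*(-12)*(-1 + 12) + 11402 = 6*(-12)*11 + 11402 = -792 + 11402 = 10610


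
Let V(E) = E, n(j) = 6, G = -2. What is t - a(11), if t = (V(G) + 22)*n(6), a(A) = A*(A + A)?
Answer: -122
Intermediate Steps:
a(A) = 2*A² (a(A) = A*(2*A) = 2*A²)
t = 120 (t = (-2 + 22)*6 = 20*6 = 120)
t - a(11) = 120 - 2*11² = 120 - 2*121 = 120 - 1*242 = 120 - 242 = -122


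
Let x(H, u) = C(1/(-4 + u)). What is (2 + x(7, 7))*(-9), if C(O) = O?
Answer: -21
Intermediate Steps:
x(H, u) = 1/(-4 + u)
(2 + x(7, 7))*(-9) = (2 + 1/(-4 + 7))*(-9) = (2 + 1/3)*(-9) = (7/3)*(-9) = -21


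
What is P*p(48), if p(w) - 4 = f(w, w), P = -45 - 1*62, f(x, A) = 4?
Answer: -856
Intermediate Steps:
P = -107 (P = -45 - 62 = -107)
p(w) = 8 (p(w) = 4 + 4 = 8)
P*p(48) = -107*8 = -856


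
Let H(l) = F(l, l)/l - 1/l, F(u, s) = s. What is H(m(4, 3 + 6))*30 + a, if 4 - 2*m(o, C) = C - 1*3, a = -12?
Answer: 48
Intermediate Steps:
m(o, C) = 7/2 - C/2 (m(o, C) = 2 - (C - 1*3)/2 = 2 - (C - 3)/2 = 2 - (-3 + C)/2 = 2 + (3/2 - C/2) = 7/2 - C/2)
H(l) = 1 - 1/l (H(l) = l/l - 1/l = 1 - 1/l)
H(m(4, 3 + 6))*30 + a = ((-1 + (7/2 - (3 + 6)/2))/(7/2 - (3 + 6)/2))*30 - 12 = ((-1 + (7/2 - ½*9))/(7/2 - ½*9))*30 - 12 = ((-1 + (7/2 - 9/2))/(7/2 - 9/2))*30 - 12 = ((-1 - 1)/(-1))*30 - 12 = -1*(-2)*30 - 12 = 2*30 - 12 = 60 - 12 = 48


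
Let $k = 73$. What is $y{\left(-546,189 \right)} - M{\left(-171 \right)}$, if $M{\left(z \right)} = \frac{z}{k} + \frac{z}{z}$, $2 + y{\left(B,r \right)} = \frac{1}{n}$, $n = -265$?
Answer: $- \frac{12793}{19345} \approx -0.66131$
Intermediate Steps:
$y{\left(B,r \right)} = - \frac{531}{265}$ ($y{\left(B,r \right)} = -2 + \frac{1}{-265} = -2 - \frac{1}{265} = - \frac{531}{265}$)
$M{\left(z \right)} = 1 + \frac{z}{73}$ ($M{\left(z \right)} = \frac{z}{73} + \frac{z}{z} = z \frac{1}{73} + 1 = \frac{z}{73} + 1 = 1 + \frac{z}{73}$)
$y{\left(-546,189 \right)} - M{\left(-171 \right)} = - \frac{531}{265} - \left(1 + \frac{1}{73} \left(-171\right)\right) = - \frac{531}{265} - \left(1 - \frac{171}{73}\right) = - \frac{531}{265} - - \frac{98}{73} = - \frac{531}{265} + \frac{98}{73} = - \frac{12793}{19345}$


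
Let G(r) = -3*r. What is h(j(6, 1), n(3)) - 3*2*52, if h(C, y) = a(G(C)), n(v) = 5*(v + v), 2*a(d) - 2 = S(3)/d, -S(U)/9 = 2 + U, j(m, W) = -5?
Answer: -625/2 ≈ -312.50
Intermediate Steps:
S(U) = -18 - 9*U (S(U) = -9*(2 + U) = -18 - 9*U)
a(d) = 1 - 45/(2*d) (a(d) = 1 + ((-18 - 9*3)/d)/2 = 1 + ((-18 - 27)/d)/2 = 1 + (-45/d)/2 = 1 - 45/(2*d))
n(v) = 10*v (n(v) = 5*(2*v) = 10*v)
h(C, y) = -(-45/2 - 3*C)/(3*C) (h(C, y) = (-45/2 - 3*C)/((-3*C)) = (-1/(3*C))*(-45/2 - 3*C) = -(-45/2 - 3*C)/(3*C))
h(j(6, 1), n(3)) - 3*2*52 = (15/2 - 5)/(-5) - 3*2*52 = -⅕*5/2 - 6*52 = -½ - 312 = -625/2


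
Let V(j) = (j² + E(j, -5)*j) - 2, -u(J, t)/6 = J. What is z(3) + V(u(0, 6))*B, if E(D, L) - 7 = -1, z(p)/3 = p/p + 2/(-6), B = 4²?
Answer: -30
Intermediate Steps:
u(J, t) = -6*J
B = 16
z(p) = 2 (z(p) = 3*(p/p + 2/(-6)) = 3*(1 + 2*(-⅙)) = 3*(1 - ⅓) = 3*(⅔) = 2)
E(D, L) = 6 (E(D, L) = 7 - 1 = 6)
V(j) = -2 + j² + 6*j (V(j) = (j² + 6*j) - 2 = -2 + j² + 6*j)
z(3) + V(u(0, 6))*B = 2 + (-2 + (-6*0)² + 6*(-6*0))*16 = 2 + (-2 + 0² + 6*0)*16 = 2 + (-2 + 0 + 0)*16 = 2 - 2*16 = 2 - 32 = -30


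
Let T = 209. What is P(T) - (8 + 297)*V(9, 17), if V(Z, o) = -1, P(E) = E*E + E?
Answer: 44195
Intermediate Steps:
P(E) = E + E² (P(E) = E² + E = E + E²)
P(T) - (8 + 297)*V(9, 17) = 209*(1 + 209) - (8 + 297)*(-1) = 209*210 - 305*(-1) = 43890 - 1*(-305) = 43890 + 305 = 44195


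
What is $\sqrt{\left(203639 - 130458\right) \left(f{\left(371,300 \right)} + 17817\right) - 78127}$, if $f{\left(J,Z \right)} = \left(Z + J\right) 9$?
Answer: $\sqrt{1745727809} \approx 41782.0$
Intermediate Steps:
$f{\left(J,Z \right)} = 9 J + 9 Z$ ($f{\left(J,Z \right)} = \left(J + Z\right) 9 = 9 J + 9 Z$)
$\sqrt{\left(203639 - 130458\right) \left(f{\left(371,300 \right)} + 17817\right) - 78127} = \sqrt{\left(203639 - 130458\right) \left(\left(9 \cdot 371 + 9 \cdot 300\right) + 17817\right) - 78127} = \sqrt{73181 \left(\left(3339 + 2700\right) + 17817\right) - 78127} = \sqrt{73181 \left(6039 + 17817\right) - 78127} = \sqrt{73181 \cdot 23856 - 78127} = \sqrt{1745805936 - 78127} = \sqrt{1745727809}$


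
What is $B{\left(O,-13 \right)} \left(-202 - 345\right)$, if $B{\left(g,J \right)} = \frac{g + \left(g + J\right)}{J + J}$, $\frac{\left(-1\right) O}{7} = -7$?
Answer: $\frac{46495}{26} \approx 1788.3$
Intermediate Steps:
$O = 49$ ($O = \left(-7\right) \left(-7\right) = 49$)
$B{\left(g,J \right)} = \frac{J + 2 g}{2 J}$ ($B{\left(g,J \right)} = \frac{g + \left(J + g\right)}{2 J} = \left(J + 2 g\right) \frac{1}{2 J} = \frac{J + 2 g}{2 J}$)
$B{\left(O,-13 \right)} \left(-202 - 345\right) = \frac{49 + \frac{1}{2} \left(-13\right)}{-13} \left(-202 - 345\right) = - \frac{49 - \frac{13}{2}}{13} \left(-547\right) = \left(- \frac{1}{13}\right) \frac{85}{2} \left(-547\right) = \left(- \frac{85}{26}\right) \left(-547\right) = \frac{46495}{26}$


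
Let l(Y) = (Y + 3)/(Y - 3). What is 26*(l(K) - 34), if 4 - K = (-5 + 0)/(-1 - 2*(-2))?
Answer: -1599/2 ≈ -799.50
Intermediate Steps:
K = 17/3 (K = 4 - (-5 + 0)/(-1 - 2*(-2)) = 4 - (-5)/(-1 + 4) = 4 - (-5)/3 = 4 - 1*(-5/3) = 4 + 5/3 = 17/3 ≈ 5.6667)
l(Y) = (3 + Y)/(-3 + Y)
26*(l(K) - 34) = 26*((3 + 17/3)/(-3 + 17/3) - 34) = 26*((26/3)/(8/3) - 34) = 26*((3/8)*(26/3) - 34) = 26*(13/4 - 34) = 26*(-123/4) = -1599/2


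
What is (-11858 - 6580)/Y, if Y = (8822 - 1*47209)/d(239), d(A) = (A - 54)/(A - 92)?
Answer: 162430/268709 ≈ 0.60448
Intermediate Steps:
d(A) = (-54 + A)/(-92 + A)
Y = -5642889/185 (Y = (8822 - 1*47209)/(((-54 + 239)/(-92 + 239))) = (8822 - 47209)/((185/147)) = -38387/((1/147)*185) = -38387/185/147 = -38387*147/185 = -5642889/185 ≈ -30502.)
(-11858 - 6580)/Y = (-11858 - 6580)/(-5642889/185) = -18438*(-185/5642889) = 162430/268709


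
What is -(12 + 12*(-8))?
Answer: 84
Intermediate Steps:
-(12 + 12*(-8)) = -(12 - 96) = -1*(-84) = 84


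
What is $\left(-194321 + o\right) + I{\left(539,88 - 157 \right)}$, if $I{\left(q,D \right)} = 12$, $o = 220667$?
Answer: $26358$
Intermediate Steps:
$\left(-194321 + o\right) + I{\left(539,88 - 157 \right)} = \left(-194321 + 220667\right) + 12 = 26346 + 12 = 26358$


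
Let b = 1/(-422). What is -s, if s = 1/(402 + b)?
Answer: -422/169643 ≈ -0.0024876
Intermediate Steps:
b = -1/422 ≈ -0.0023697
s = 422/169643 (s = 1/(402 - 1/422) = 1/(169643/422) = 422/169643 ≈ 0.0024876)
-s = -1*422/169643 = -422/169643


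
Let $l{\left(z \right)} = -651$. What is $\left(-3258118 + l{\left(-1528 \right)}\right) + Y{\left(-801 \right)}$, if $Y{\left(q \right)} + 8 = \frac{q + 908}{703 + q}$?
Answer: $- \frac{319360253}{98} \approx -3.2588 \cdot 10^{6}$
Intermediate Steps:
$Y{\left(q \right)} = -8 + \frac{908 + q}{703 + q}$ ($Y{\left(q \right)} = -8 + \frac{q + 908}{703 + q} = -8 + \frac{908 + q}{703 + q}$)
$\left(-3258118 + l{\left(-1528 \right)}\right) + Y{\left(-801 \right)} = \left(-3258118 - 651\right) + \frac{-4716 - -5607}{703 - 801} = -3258769 + \frac{-4716 + 5607}{-98} = -3258769 - \frac{891}{98} = - \frac{319360253}{98}$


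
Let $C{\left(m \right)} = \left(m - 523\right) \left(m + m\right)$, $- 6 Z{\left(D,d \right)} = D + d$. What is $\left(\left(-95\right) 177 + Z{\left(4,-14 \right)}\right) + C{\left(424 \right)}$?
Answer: $- \frac{302296}{3} \approx -1.0077 \cdot 10^{5}$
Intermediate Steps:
$Z{\left(D,d \right)} = - \frac{D}{6} - \frac{d}{6}$ ($Z{\left(D,d \right)} = - \frac{D + d}{6} = - \frac{D}{6} - \frac{d}{6}$)
$C{\left(m \right)} = 2 m \left(-523 + m\right)$ ($C{\left(m \right)} = \left(-523 + m\right) 2 m = 2 m \left(-523 + m\right)$)
$\left(\left(-95\right) 177 + Z{\left(4,-14 \right)}\right) + C{\left(424 \right)} = \left(\left(-95\right) 177 - - \frac{5}{3}\right) + 2 \cdot 424 \left(-523 + 424\right) = \left(-16815 + \left(- \frac{2}{3} + \frac{7}{3}\right)\right) + 2 \cdot 424 \left(-99\right) = \left(-16815 + \frac{5}{3}\right) - 83952 = - \frac{50440}{3} - 83952 = - \frac{302296}{3}$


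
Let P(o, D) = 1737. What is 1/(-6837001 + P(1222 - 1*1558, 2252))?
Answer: -1/6835264 ≈ -1.4630e-7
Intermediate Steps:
1/(-6837001 + P(1222 - 1*1558, 2252)) = 1/(-6837001 + 1737) = 1/(-6835264) = -1/6835264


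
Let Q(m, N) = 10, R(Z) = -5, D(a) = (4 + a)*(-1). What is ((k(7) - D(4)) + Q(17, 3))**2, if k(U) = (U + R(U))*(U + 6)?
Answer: 1936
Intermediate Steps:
D(a) = -4 - a
k(U) = (-5 + U)*(6 + U) (k(U) = (U - 5)*(U + 6) = (-5 + U)*(6 + U))
((k(7) - D(4)) + Q(17, 3))**2 = (((-30 + 7 + 7**2) - (-4 - 1*4)) + 10)**2 = (((-30 + 7 + 49) - (-4 - 4)) + 10)**2 = ((26 - 1*(-8)) + 10)**2 = ((26 + 8) + 10)**2 = (34 + 10)**2 = 44**2 = 1936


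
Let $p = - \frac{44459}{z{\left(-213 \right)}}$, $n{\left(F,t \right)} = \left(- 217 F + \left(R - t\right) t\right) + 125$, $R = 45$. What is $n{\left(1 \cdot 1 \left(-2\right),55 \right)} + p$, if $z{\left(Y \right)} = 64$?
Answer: $- \frac{43883}{64} \approx -685.67$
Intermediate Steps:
$n{\left(F,t \right)} = 125 - 217 F + t \left(45 - t\right)$ ($n{\left(F,t \right)} = \left(- 217 F + \left(45 - t\right) t\right) + 125 = \left(- 217 F + t \left(45 - t\right)\right) + 125 = 125 - 217 F + t \left(45 - t\right)$)
$p = - \frac{44459}{64} \approx -694.67$
$n{\left(1 \cdot 1 \left(-2\right),55 \right)} + p = \left(125 - 55^{2} - 217 \cdot 1 \cdot 1 \left(-2\right) + 45 \cdot 55\right) - \frac{44459}{64} = \left(125 - 3025 - 217 \cdot 1 \left(-2\right) + 2475\right) - \frac{44459}{64} = \left(125 - 3025 - -434 + 2475\right) - \frac{44459}{64} = \left(125 - 3025 + 434 + 2475\right) - \frac{44459}{64} = 9 - \frac{44459}{64} = - \frac{43883}{64}$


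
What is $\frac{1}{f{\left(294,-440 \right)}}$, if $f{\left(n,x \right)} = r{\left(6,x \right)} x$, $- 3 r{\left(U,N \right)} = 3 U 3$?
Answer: $\frac{1}{7920} \approx 0.00012626$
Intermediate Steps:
$r{\left(U,N \right)} = - 3 U$ ($r{\left(U,N \right)} = - \frac{3 U 3}{3} = - \frac{9 U}{3} = - 3 U$)
$f{\left(n,x \right)} = - 18 x$ ($f{\left(n,x \right)} = \left(-3\right) 6 x = - 18 x$)
$\frac{1}{f{\left(294,-440 \right)}} = \frac{1}{\left(-18\right) \left(-440\right)} = \frac{1}{7920}$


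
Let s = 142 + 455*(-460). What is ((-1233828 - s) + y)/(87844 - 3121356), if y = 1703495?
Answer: -678825/3033512 ≈ -0.22378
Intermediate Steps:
s = -209158 (s = 142 - 209300 = -209158)
((-1233828 - s) + y)/(87844 - 3121356) = ((-1233828 - 1*(-209158)) + 1703495)/(87844 - 3121356) = ((-1233828 + 209158) + 1703495)/(-3033512) = (-1024670 + 1703495)*(-1/3033512) = 678825*(-1/3033512) = -678825/3033512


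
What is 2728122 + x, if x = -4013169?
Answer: -1285047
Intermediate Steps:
2728122 + x = 2728122 - 4013169 = -1285047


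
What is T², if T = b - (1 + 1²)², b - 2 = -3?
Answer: 25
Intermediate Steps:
b = -1 (b = 2 - 3 = -1)
T = -5 (T = -1 - (1 + 1²)² = -1 - (1 + 1)² = -1 - 1*2² = -1 - 1*4 = -1 - 4 = -5)
T² = (-5)² = 25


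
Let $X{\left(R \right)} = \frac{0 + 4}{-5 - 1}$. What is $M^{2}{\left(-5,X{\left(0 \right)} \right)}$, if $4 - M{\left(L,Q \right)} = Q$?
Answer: $\frac{196}{9} \approx 21.778$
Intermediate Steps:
$X{\left(R \right)} = - \frac{2}{3}$ ($X{\left(R \right)} = \frac{4}{-6} = 4 \left(- \frac{1}{6}\right) = - \frac{2}{3}$)
$M{\left(L,Q \right)} = 4 - Q$
$M^{2}{\left(-5,X{\left(0 \right)} \right)} = \left(4 - - \frac{2}{3}\right)^{2} = \left(4 + \frac{2}{3}\right)^{2} = \left(\frac{14}{3}\right)^{2} = \frac{196}{9}$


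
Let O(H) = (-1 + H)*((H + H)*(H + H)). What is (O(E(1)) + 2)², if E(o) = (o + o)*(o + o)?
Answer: 37636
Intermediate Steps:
E(o) = 4*o² (E(o) = (2*o)*(2*o) = 4*o²)
O(H) = 4*H²*(-1 + H) (O(H) = (-1 + H)*((2*H)*(2*H)) = (-1 + H)*(4*H²) = 4*H²*(-1 + H))
(O(E(1)) + 2)² = (4*(4*1²)²*(-1 + 4*1²) + 2)² = (4*(4*1)²*(-1 + 4*1) + 2)² = (4*4²*(-1 + 4) + 2)² = (4*16*3 + 2)² = (192 + 2)² = 194² = 37636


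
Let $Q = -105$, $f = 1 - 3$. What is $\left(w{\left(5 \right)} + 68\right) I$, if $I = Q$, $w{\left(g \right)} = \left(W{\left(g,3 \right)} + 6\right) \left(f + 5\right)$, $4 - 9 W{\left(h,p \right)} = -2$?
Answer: $-9240$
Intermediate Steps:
$W{\left(h,p \right)} = \frac{2}{3}$ ($W{\left(h,p \right)} = \frac{4}{9} - - \frac{2}{9} = \frac{4}{9} + \frac{2}{9} = \frac{2}{3}$)
$f = -2$
$w{\left(g \right)} = 20$ ($w{\left(g \right)} = \left(\frac{2}{3} + 6\right) \left(-2 + 5\right) = \frac{20}{3} \cdot 3 = 20$)
$I = -105$
$\left(w{\left(5 \right)} + 68\right) I = \left(20 + 68\right) \left(-105\right) = 88 \left(-105\right) = -9240$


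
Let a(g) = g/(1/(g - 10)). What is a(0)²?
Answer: 0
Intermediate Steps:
a(g) = g*(-10 + g) (a(g) = g/(1/(-10 + g)) = g*(-10 + g))
a(0)² = (0*(-10 + 0))² = (0*(-10))² = 0² = 0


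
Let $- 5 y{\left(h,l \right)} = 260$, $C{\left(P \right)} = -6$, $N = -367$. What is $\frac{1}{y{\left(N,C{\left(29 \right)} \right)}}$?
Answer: $- \frac{1}{52} \approx -0.019231$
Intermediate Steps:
$y{\left(h,l \right)} = -52$ ($y{\left(h,l \right)} = \left(- \frac{1}{5}\right) 260 = -52$)
$\frac{1}{y{\left(N,C{\left(29 \right)} \right)}} = \frac{1}{-52} = - \frac{1}{52}$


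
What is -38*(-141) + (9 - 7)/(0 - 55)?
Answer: 294688/55 ≈ 5358.0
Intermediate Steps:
-38*(-141) + (9 - 7)/(0 - 55) = 5358 + 2/(-55) = 5358 + 2*(-1/55) = 5358 - 2/55 = 294688/55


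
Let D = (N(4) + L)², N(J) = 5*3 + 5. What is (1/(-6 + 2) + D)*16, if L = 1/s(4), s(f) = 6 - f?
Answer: 6720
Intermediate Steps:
N(J) = 20 (N(J) = 15 + 5 = 20)
L = ½ (L = 1/(6 - 1*4) = 1/(6 - 4) = 1/2 = ½ ≈ 0.50000)
D = 1681/4 (D = (20 + ½)² = (41/2)² = 1681/4 ≈ 420.25)
(1/(-6 + 2) + D)*16 = (1/(-6 + 2) + 1681/4)*16 = (1/(-4) + 1681/4)*16 = (-¼ + 1681/4)*16 = 420*16 = 6720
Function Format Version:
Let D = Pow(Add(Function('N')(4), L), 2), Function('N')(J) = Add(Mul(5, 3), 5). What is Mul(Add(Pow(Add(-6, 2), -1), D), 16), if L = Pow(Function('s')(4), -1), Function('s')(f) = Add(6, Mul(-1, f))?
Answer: 6720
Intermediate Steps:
Function('N')(J) = 20 (Function('N')(J) = Add(15, 5) = 20)
L = Rational(1, 2) (L = Pow(Add(6, Mul(-1, 4)), -1) = Pow(Add(6, -4), -1) = Pow(2, -1) = Rational(1, 2) ≈ 0.50000)
D = Rational(1681, 4) (D = Pow(Add(20, Rational(1, 2)), 2) = Pow(Rational(41, 2), 2) = Rational(1681, 4) ≈ 420.25)
Mul(Add(Pow(Add(-6, 2), -1), D), 16) = Mul(Add(Pow(Add(-6, 2), -1), Rational(1681, 4)), 16) = Mul(Add(Pow(-4, -1), Rational(1681, 4)), 16) = Mul(Add(Rational(-1, 4), Rational(1681, 4)), 16) = Mul(420, 16) = 6720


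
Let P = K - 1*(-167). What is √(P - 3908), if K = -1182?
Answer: 3*I*√547 ≈ 70.164*I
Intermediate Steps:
P = -1015 (P = -1182 - 1*(-167) = -1182 + 167 = -1015)
√(P - 3908) = √(-1015 - 3908) = √(-4923) = 3*I*√547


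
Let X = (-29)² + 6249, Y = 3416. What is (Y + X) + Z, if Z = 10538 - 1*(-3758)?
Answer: 24802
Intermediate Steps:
X = 7090 (X = 841 + 6249 = 7090)
Z = 14296 (Z = 10538 + 3758 = 14296)
(Y + X) + Z = (3416 + 7090) + 14296 = 10506 + 14296 = 24802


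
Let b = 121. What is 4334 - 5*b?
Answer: 3729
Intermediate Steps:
4334 - 5*b = 4334 - 5*121 = 4334 - 605 = 3729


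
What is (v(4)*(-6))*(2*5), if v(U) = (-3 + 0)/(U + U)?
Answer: 45/2 ≈ 22.500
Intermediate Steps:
v(U) = -3/(2*U) (v(U) = -3*1/(2*U) = -3/(2*U))
(v(4)*(-6))*(2*5) = (-3/2/4*(-6))*(2*5) = (-3/2*1/4*(-6))*10 = -3/8*(-6)*10 = (9/4)*10 = 45/2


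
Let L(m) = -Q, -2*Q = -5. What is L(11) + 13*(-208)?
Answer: -5413/2 ≈ -2706.5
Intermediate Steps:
Q = 5/2 (Q = -1/2*(-5) = 5/2 ≈ 2.5000)
L(m) = -5/2 (L(m) = -1*5/2 = -5/2)
L(11) + 13*(-208) = -5/2 + 13*(-208) = -5/2 - 2704 = -5413/2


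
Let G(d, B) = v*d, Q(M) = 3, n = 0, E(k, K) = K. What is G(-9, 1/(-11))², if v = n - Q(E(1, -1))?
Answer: 729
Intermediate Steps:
v = -3 (v = 0 - 1*3 = 0 - 3 = -3)
G(d, B) = -3*d
G(-9, 1/(-11))² = (-3*(-9))² = 27² = 729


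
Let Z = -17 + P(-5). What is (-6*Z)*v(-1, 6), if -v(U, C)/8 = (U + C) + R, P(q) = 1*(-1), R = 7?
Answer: -10368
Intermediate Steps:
P(q) = -1
v(U, C) = -56 - 8*C - 8*U (v(U, C) = -8*((U + C) + 7) = -8*((C + U) + 7) = -8*(7 + C + U) = -56 - 8*C - 8*U)
Z = -18 (Z = -17 - 1 = -18)
(-6*Z)*v(-1, 6) = (-6*(-18))*(-56 - 8*6 - 8*(-1)) = 108*(-56 - 48 + 8) = 108*(-96) = -10368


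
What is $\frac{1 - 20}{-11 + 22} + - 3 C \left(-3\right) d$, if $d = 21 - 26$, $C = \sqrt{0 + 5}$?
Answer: $- \frac{19}{11} - 45 \sqrt{5} \approx -102.35$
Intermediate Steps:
$C = \sqrt{5} \approx 2.2361$
$d = -5$ ($d = 21 - 26 = -5$)
$\frac{1 - 20}{-11 + 22} + - 3 C \left(-3\right) d = \frac{1 - 20}{-11 + 22} + - 3 \sqrt{5} \left(-3\right) \left(-5\right) = - \frac{19}{11} + 9 \sqrt{5} \left(-5\right) = \left(-19\right) \frac{1}{11} - 45 \sqrt{5} = - \frac{19}{11} - 45 \sqrt{5}$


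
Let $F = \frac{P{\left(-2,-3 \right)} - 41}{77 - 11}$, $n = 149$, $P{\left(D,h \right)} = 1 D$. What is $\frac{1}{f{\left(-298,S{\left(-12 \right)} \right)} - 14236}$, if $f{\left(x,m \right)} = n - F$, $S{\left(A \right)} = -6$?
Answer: $- \frac{66}{929699} \approx -7.0991 \cdot 10^{-5}$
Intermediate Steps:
$P{\left(D,h \right)} = D$
$F = - \frac{43}{66}$ ($F = \frac{-2 - 41}{77 - 11} = - \frac{43}{66} \approx -0.65152$)
$f{\left(x,m \right)} = \frac{9877}{66}$ ($f{\left(x,m \right)} = 149 - - \frac{43}{66} = 149 + \frac{43}{66} = \frac{9877}{66}$)
$\frac{1}{f{\left(-298,S{\left(-12 \right)} \right)} - 14236} = \frac{1}{\frac{9877}{66} - 14236} = \frac{1}{- \frac{929699}{66}} = - \frac{66}{929699}$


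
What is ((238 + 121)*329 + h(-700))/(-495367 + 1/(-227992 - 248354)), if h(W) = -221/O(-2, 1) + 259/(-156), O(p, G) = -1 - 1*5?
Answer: -112556913921/471932177966 ≈ -0.23850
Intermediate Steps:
O(p, G) = -6 (O(p, G) = -1 - 5 = -6)
h(W) = 1829/52 (h(W) = -221/(-6) + 259/(-156) = -221*(-⅙) + 259*(-1/156) = 221/6 - 259/156 = 1829/52)
((238 + 121)*329 + h(-700))/(-495367 + 1/(-227992 - 248354)) = ((238 + 121)*329 + 1829/52)/(-495367 + 1/(-227992 - 248354)) = (359*329 + 1829/52)/(-495367 + 1/(-476346)) = (118111 + 1829/52)/(-495367 - 1/476346) = 6143601/(52*(-235966088983/476346)) = (6143601/52)*(-476346/235966088983) = -112556913921/471932177966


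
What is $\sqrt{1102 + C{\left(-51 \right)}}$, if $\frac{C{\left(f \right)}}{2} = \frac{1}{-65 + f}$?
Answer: $\frac{\sqrt{3707070}}{58} \approx 33.196$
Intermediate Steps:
$C{\left(f \right)} = \frac{2}{-65 + f}$
$\sqrt{1102 + C{\left(-51 \right)}} = \sqrt{1102 + \frac{2}{-65 - 51}} = \sqrt{1102 + \frac{2}{-116}} = \sqrt{1102 + 2 \left(- \frac{1}{116}\right)} = \sqrt{1102 - \frac{1}{58}} = \sqrt{\frac{63915}{58}} = \frac{\sqrt{3707070}}{58}$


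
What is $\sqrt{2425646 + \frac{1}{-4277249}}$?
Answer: $\frac{\sqrt{44376851573317316397}}{4277249} \approx 1557.4$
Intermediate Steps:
$\sqrt{2425646 + \frac{1}{-4277249}} = \sqrt{2425646 - \frac{1}{4277249}} = \sqrt{\frac{10375091927853}{4277249}} = \frac{\sqrt{44376851573317316397}}{4277249}$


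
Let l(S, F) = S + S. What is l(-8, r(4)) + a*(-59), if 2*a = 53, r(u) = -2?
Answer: -3159/2 ≈ -1579.5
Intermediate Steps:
l(S, F) = 2*S
a = 53/2 (a = (½)*53 = 53/2 ≈ 26.500)
l(-8, r(4)) + a*(-59) = 2*(-8) + (53/2)*(-59) = -16 - 3127/2 = -3159/2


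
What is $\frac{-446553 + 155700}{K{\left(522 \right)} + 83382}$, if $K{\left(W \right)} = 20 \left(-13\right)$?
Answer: $- \frac{290853}{83122} \approx -3.4991$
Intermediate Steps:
$K{\left(W \right)} = -260$
$\frac{-446553 + 155700}{K{\left(522 \right)} + 83382} = \frac{-446553 + 155700}{-260 + 83382} = - \frac{290853}{83122}$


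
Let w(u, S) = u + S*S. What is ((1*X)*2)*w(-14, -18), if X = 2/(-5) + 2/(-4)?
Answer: -558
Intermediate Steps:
w(u, S) = u + S²
X = -9/10 (X = 2*(-⅕) + 2*(-¼) = -⅖ - ½ = -9/10 ≈ -0.90000)
((1*X)*2)*w(-14, -18) = ((1*(-9/10))*2)*(-14 + (-18)²) = (-9/10*2)*(-14 + 324) = -9/5*310 = -558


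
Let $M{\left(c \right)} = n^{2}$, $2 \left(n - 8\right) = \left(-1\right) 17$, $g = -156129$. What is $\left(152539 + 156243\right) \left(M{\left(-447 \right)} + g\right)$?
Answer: $- \frac{96419495365}{2} \approx -4.821 \cdot 10^{10}$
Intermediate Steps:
$n = - \frac{1}{2}$ ($n = 8 + \frac{\left(-1\right) 17}{2} = 8 + \frac{1}{2} \left(-17\right) = 8 - \frac{17}{2} = - \frac{1}{2} \approx -0.5$)
$M{\left(c \right)} = \frac{1}{4}$ ($M{\left(c \right)} = \left(- \frac{1}{2}\right)^{2} = \frac{1}{4}$)
$\left(152539 + 156243\right) \left(M{\left(-447 \right)} + g\right) = \left(152539 + 156243\right) \left(\frac{1}{4} - 156129\right) = 308782 \left(- \frac{624515}{4}\right) = - \frac{96419495365}{2}$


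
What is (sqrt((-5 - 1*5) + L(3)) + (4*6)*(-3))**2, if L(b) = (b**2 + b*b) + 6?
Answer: (72 - sqrt(14))**2 ≈ 4659.2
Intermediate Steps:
L(b) = 6 + 2*b**2 (L(b) = (b**2 + b**2) + 6 = 2*b**2 + 6 = 6 + 2*b**2)
(sqrt((-5 - 1*5) + L(3)) + (4*6)*(-3))**2 = (sqrt((-5 - 1*5) + (6 + 2*3**2)) + (4*6)*(-3))**2 = (sqrt((-5 - 5) + (6 + 2*9)) + 24*(-3))**2 = (sqrt(-10 + (6 + 18)) - 72)**2 = (sqrt(-10 + 24) - 72)**2 = (sqrt(14) - 72)**2 = (-72 + sqrt(14))**2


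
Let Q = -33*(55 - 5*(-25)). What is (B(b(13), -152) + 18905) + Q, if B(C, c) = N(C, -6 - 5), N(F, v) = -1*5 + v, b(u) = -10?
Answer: 12949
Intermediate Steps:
N(F, v) = -5 + v
B(C, c) = -16 (B(C, c) = -5 + (-6 - 5) = -5 - 11 = -16)
Q = -5940 (Q = -33*(55 + 125) = -33*180 = -5940)
(B(b(13), -152) + 18905) + Q = (-16 + 18905) - 5940 = 18889 - 5940 = 12949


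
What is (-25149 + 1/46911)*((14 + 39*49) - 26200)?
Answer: 28638789014950/46911 ≈ 6.1049e+8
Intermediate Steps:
(-25149 + 1/46911)*((14 + 39*49) - 26200) = (-25149 + 1/46911)*((14 + 1911) - 26200) = -1179764738*(1925 - 26200)/46911 = -1179764738/46911*(-24275) = 28638789014950/46911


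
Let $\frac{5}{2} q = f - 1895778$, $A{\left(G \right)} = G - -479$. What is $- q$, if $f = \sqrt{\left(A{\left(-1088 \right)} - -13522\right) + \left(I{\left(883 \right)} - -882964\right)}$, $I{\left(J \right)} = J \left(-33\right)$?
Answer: $\frac{3791556}{5} - \frac{2 \sqrt{866738}}{5} \approx 7.5794 \cdot 10^{5}$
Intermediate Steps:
$A{\left(G \right)} = 479 + G$ ($A{\left(G \right)} = G + 479 = 479 + G$)
$I{\left(J \right)} = - 33 J$
$f = \sqrt{866738}$ ($f = \sqrt{\left(\left(479 - 1088\right) - -13522\right) - -853825} = \sqrt{\left(-609 + 13522\right) + \left(-29139 + 882964\right)} = \sqrt{12913 + 853825} = \sqrt{866738} \approx 930.99$)
$q = - \frac{3791556}{5} + \frac{2 \sqrt{866738}}{5}$ ($q = \frac{2 \left(\sqrt{866738} - 1895778\right)}{5} = \frac{2 \left(-1895778 + \sqrt{866738}\right)}{5} = - \frac{3791556}{5} + \frac{2 \sqrt{866738}}{5} \approx -7.5794 \cdot 10^{5}$)
$- q = - (- \frac{3791556}{5} + \frac{2 \sqrt{866738}}{5}) = \frac{3791556}{5} - \frac{2 \sqrt{866738}}{5}$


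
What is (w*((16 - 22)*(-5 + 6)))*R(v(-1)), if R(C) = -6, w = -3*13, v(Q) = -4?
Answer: -1404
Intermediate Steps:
w = -39
(w*((16 - 22)*(-5 + 6)))*R(v(-1)) = -39*(16 - 22)*(-5 + 6)*(-6) = -(-234)*(-6) = -39*(-6)*(-6) = 234*(-6) = -1404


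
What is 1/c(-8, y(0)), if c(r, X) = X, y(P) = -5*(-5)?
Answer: 1/25 ≈ 0.040000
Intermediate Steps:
y(P) = 25
1/c(-8, y(0)) = 1/25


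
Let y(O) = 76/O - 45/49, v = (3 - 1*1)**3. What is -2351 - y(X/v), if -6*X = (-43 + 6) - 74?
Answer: -4320282/1813 ≈ -2382.9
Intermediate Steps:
v = 8 (v = (3 - 1)**3 = 2**3 = 8)
X = 37/2 (X = -((-43 + 6) - 74)/6 = -(-37 - 74)/6 = -1/6*(-111) = 37/2 ≈ 18.500)
y(O) = -45/49 + 76/O (y(O) = 76/O - 45*1/49 = 76/O - 45/49 = -45/49 + 76/O)
-2351 - y(X/v) = -2351 - (-45/49 + 76/(((37/2)/8))) = -2351 - (-45/49 + 76/(((37/2)*(1/8)))) = -2351 - (-45/49 + 76/(37/16)) = -2351 - (-45/49 + 76*(16/37)) = -2351 - (-45/49 + 1216/37) = -2351 - 1*57919/1813 = -2351 - 57919/1813 = -4320282/1813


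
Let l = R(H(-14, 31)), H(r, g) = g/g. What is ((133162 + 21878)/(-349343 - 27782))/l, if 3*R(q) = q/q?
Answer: -93024/75425 ≈ -1.2333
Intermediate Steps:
H(r, g) = 1
R(q) = ⅓ (R(q) = (q/q)/3 = (⅓)*1 = ⅓)
l = ⅓ ≈ 0.33333
((133162 + 21878)/(-349343 - 27782))/l = ((133162 + 21878)/(-349343 - 27782))/(⅓) = (155040/(-377125))*3 = (155040*(-1/377125))*3 = -31008/75425*3 = -93024/75425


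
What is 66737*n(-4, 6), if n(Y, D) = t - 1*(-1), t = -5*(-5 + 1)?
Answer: 1401477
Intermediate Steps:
t = 20 (t = -5*(-4) = 20)
n(Y, D) = 21 (n(Y, D) = 20 - 1*(-1) = 20 + 1 = 21)
66737*n(-4, 6) = 66737*21 = 1401477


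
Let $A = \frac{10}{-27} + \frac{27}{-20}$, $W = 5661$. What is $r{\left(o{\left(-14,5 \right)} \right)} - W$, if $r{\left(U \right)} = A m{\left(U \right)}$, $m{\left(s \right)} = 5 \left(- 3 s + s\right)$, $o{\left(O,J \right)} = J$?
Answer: $- \frac{301049}{54} \approx -5575.0$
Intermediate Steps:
$m{\left(s \right)} = - 10 s$ ($m{\left(s \right)} = 5 \left(- 2 s\right) = - 10 s$)
$A = - \frac{929}{540}$ ($A = 10 \left(- \frac{1}{27}\right) + 27 \left(- \frac{1}{20}\right) = - \frac{10}{27} - \frac{27}{20} = - \frac{929}{540} \approx -1.7204$)
$r{\left(U \right)} = \frac{929 U}{54}$ ($r{\left(U \right)} = - \frac{929 \left(- 10 U\right)}{540} = \frac{929 U}{54}$)
$r{\left(o{\left(-14,5 \right)} \right)} - W = \frac{929}{54} \cdot 5 - 5661 = \frac{4645}{54} - 5661 = - \frac{301049}{54}$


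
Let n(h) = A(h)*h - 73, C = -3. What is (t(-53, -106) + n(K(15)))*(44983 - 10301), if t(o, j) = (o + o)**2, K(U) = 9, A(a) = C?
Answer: 386218752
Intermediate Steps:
A(a) = -3
t(o, j) = 4*o**2 (t(o, j) = (2*o)**2 = 4*o**2)
n(h) = -73 - 3*h (n(h) = -3*h - 73 = -73 - 3*h)
(t(-53, -106) + n(K(15)))*(44983 - 10301) = (4*(-53)**2 + (-73 - 3*9))*(44983 - 10301) = (4*2809 + (-73 - 27))*34682 = (11236 - 100)*34682 = 11136*34682 = 386218752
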